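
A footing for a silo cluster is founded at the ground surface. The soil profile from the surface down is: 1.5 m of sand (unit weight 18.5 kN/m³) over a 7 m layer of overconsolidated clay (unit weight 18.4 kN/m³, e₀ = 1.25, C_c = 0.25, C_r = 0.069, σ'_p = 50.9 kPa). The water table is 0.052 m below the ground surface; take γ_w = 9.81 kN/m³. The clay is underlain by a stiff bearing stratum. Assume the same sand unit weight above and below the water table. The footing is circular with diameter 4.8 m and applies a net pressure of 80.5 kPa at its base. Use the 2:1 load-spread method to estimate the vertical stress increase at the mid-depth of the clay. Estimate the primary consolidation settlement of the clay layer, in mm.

Mid-depth of clay below the ground surface: z = 1.5 + 7/2 = 5 m.
Total vertical stress at mid-clay: σ_v = 18.5×1.5 + 18.4×3.5 = 92.15 kPa.
Pore pressure: u = 9.81×(5 − 0.052) = 48.54 kPa.
Initial effective stress: σ'_0 = σ_v − u = 92.15 − 48.54 = 43.61 kPa.
Stress increase at mid-clay by the 2:1 spreading method:
Δσ ≈ qD²/(D+z)² = 80.5×4.8²/(4.8+5)² = 19.312 kPa
Final effective stress: σ'_f = 43.61 + 19.312 = 62.922 kPa.
σ'_f = 62.922 > σ'_p = 50.9 kPa, so the stress path crosses the preconsolidation pressure — recompression up to σ'_p, then virgin compression beyond:
S_c = H/(1+e₀)·[C_r·log₁₀(σ'_p/σ'_0) + C_c·log₁₀(σ'_f/σ'_p)]
    = 7/2.25 × [0.069×log₁₀(50.9/43.61) + 0.25×log₁₀(62.922/50.9)]
    = 3.1111 × [0.0046321 + 0.023021] = 0.08603 m

S_c ≈ 86 mm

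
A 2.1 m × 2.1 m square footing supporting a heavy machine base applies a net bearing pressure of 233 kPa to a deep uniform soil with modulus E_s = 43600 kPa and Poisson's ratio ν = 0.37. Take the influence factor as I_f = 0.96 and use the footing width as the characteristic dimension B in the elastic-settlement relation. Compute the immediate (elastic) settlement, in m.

S_e ≈ 0.0093 m

Immediate (elastic) settlement: S_e = q·B·(1−ν²)/E_s · I_f.
S_e = 233 × 2.1 × (1 − 0.37²) / 43600 × 0.96
    = 233 × 2.1 × 0.8631 / 43600 × 0.96
    = 0.009299 m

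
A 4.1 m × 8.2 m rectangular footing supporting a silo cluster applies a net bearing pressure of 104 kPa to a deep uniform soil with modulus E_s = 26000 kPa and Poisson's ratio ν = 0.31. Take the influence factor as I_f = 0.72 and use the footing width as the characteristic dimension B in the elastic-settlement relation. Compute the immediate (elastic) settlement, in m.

S_e ≈ 0.0107 m

Immediate (elastic) settlement: S_e = q·B·(1−ν²)/E_s · I_f.
S_e = 104 × 4.1 × (1 − 0.31²) / 26000 × 0.72
    = 104 × 4.1 × 0.9039 / 26000 × 0.72
    = 0.01067 m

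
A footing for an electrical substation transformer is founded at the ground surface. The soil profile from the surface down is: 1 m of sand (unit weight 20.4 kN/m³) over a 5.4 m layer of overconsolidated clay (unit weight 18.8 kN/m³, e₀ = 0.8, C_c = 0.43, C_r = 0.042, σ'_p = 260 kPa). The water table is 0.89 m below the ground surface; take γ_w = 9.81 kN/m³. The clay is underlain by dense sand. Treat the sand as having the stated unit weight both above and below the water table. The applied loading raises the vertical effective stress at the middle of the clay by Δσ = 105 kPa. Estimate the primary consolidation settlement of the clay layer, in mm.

Mid-depth of clay below the ground surface: z = 1 + 5.4/2 = 3.7 m.
Total vertical stress at mid-clay: σ_v = 20.4×1 + 18.8×2.7 = 71.16 kPa.
Pore pressure: u = 9.81×(3.7 − 0.89) = 27.566 kPa.
Initial effective stress: σ'_0 = σ_v − u = 71.16 − 27.566 = 43.594 kPa.
Final effective stress: σ'_f = 43.594 + 105 = 148.59 kPa.
σ'_f = 148.59 ≤ σ'_p = 260 kPa, so the clay remains overconsolidated and only the recompression index applies:
S_c = C_r·H/(1+e₀)·log₁₀(σ'_f/σ'_0) = 0.042×5.4/1.8×log₁₀(148.59/43.594)
    = 0.126 × 0.53256 = 0.0671 m

S_c ≈ 67.1 mm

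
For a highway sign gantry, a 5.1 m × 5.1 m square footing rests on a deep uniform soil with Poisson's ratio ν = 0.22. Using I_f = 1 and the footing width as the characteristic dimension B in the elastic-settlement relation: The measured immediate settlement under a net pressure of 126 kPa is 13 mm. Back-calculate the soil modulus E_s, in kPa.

E_s ≈ 47000 kPa

S_e = q·B·(1−ν²)/E_s · I_f  ⇒  E_s = q·B·(1−ν²)·I_f / S_e.
E_s = 126 × 5.1 × 0.9516 × 1 / 0.013 = 47040 kPa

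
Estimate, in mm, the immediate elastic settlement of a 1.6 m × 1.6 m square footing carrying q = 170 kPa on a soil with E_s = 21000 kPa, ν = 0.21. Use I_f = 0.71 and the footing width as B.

S_e ≈ 8.79 mm

Immediate (elastic) settlement: S_e = q·B·(1−ν²)/E_s · I_f.
S_e = 170 × 1.6 × (1 − 0.21²) / 21000 × 0.71
    = 170 × 1.6 × 0.9559 / 21000 × 0.71
    = 0.008791 m = 8.791 mm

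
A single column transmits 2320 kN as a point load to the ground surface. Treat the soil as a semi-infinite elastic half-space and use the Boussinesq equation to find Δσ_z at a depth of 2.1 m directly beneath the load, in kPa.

Δσ_z ≈ 251 kPa

Boussinesq vertical stress below a point load on an elastic half-space:
Δσ_z = 3P/(2πz²) · [1 + (r/z)²]^(−5/2)
r/z = 0/2.1 = 0; [1+(r/z)²]^(−5/2) = 1.
Δσ_z = 3×2320/(2π×2.1²) × 1 = 251.18 × 1 = 251.2 kPa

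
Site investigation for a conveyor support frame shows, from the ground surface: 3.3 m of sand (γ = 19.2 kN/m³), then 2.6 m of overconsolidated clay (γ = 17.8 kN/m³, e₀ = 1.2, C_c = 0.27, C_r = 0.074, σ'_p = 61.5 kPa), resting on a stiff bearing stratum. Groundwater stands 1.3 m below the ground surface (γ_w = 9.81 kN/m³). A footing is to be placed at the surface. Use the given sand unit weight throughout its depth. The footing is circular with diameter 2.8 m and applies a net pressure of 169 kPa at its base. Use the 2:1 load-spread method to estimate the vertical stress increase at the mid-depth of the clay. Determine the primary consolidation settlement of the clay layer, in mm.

Mid-depth of clay below the ground surface: z = 3.3 + 2.6/2 = 4.6 m.
Total vertical stress at mid-clay: σ_v = 19.2×3.3 + 17.8×1.3 = 86.5 kPa.
Pore pressure: u = 9.81×(4.6 − 1.3) = 32.373 kPa.
Initial effective stress: σ'_0 = σ_v − u = 86.5 − 32.373 = 54.127 kPa.
Stress increase at mid-clay by the 2:1 spreading method:
Δσ ≈ qD²/(D+z)² = 169×2.8²/(2.8+4.6)² = 24.196 kPa
Final effective stress: σ'_f = 54.127 + 24.196 = 78.323 kPa.
σ'_f = 78.323 > σ'_p = 61.5 kPa, so the stress path crosses the preconsolidation pressure — recompression up to σ'_p, then virgin compression beyond:
S_c = H/(1+e₀)·[C_r·log₁₀(σ'_p/σ'_0) + C_c·log₁₀(σ'_f/σ'_p)]
    = 2.6/2.2 × [0.074×log₁₀(61.5/54.127) + 0.27×log₁₀(78.323/61.5)]
    = 1.1818 × [0.0041041 + 0.028354] = 0.03836 m

S_c ≈ 38.4 mm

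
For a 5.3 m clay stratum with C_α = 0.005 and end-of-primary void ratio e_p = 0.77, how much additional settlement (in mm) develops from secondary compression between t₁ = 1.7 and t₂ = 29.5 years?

Secondary compression: S_s = C_α·H/(1+e_p)·log₁₀(t₂/t₁)
S_s = 0.005×5.3/(1+0.77)×log₁₀(29.5/1.7)
    = 0.01497 × 1.239 = 0.01856 m

S_s ≈ 18.6 mm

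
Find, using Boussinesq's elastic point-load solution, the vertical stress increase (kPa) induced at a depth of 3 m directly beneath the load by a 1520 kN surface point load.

Boussinesq vertical stress below a point load on an elastic half-space:
Δσ_z = 3P/(2πz²) · [1 + (r/z)²]^(−5/2)
r/z = 0/3 = 0; [1+(r/z)²]^(−5/2) = 1.
Δσ_z = 3×1520/(2π×3²) × 1 = 80.639 × 1 = 80.64 kPa

Δσ_z ≈ 80.6 kPa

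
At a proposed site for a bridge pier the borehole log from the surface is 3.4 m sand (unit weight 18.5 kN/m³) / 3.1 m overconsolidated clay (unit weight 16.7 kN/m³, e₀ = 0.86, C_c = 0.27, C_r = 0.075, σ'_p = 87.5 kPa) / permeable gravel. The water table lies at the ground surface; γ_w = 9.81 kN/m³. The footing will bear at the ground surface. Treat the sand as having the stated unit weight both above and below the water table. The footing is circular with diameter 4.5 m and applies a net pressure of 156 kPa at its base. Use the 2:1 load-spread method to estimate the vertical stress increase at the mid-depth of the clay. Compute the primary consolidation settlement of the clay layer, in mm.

S_c ≈ 34.3 mm

Mid-depth of clay below the ground surface: z = 3.4 + 3.1/2 = 4.95 m.
Total vertical stress at mid-clay: σ_v = 18.5×3.4 + 16.7×1.55 = 88.785 kPa.
Pore pressure: u = 9.81×(4.95 − 0) = 48.56 kPa.
Initial effective stress: σ'_0 = σ_v − u = 88.785 − 48.56 = 40.225 kPa.
Stress increase at mid-clay by the 2:1 spreading method:
Δσ ≈ qD²/(D+z)² = 156×4.5²/(4.5+4.95)² = 35.374 kPa
Final effective stress: σ'_f = 40.225 + 35.374 = 75.599 kPa.
σ'_f = 75.599 ≤ σ'_p = 87.5 kPa, so the clay remains overconsolidated and only the recompression index applies:
S_c = C_r·H/(1+e₀)·log₁₀(σ'_f/σ'_0) = 0.075×3.1/1.86×log₁₀(75.599/40.225)
    = 0.125 × 0.27402 = 0.03425 m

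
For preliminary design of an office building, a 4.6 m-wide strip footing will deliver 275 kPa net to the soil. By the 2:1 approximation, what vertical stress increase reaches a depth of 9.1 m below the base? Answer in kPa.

Δσ_z ≈ 92.3 kPa

By the 2:1 method the load spreads at 1 horizontal : 2 vertical, so at depth z the loaded area has grown by z in each plan dimension:
Δσ = qB/(B+z) = 275×4.6/(4.6+9.1) = 92.336 kPa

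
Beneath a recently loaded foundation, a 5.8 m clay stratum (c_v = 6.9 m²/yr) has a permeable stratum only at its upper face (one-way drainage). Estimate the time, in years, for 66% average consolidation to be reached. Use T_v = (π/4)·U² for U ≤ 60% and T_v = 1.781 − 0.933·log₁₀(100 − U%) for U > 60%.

Drainage path length: H_d = H = 5.8 m (single drainage).
U > 60%: T_v = 1.781 − 0.933·log₁₀(100 − 66) = 0.35213.
t = T_v·H_d²/c_v = 0.35213×5.8²/6.9 = 1.717 years.

t ≈ 1.72 years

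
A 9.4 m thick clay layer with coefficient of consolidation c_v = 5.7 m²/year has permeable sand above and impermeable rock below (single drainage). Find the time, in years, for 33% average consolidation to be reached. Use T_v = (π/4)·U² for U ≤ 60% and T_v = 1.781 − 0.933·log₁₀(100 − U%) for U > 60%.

Drainage path length: H_d = H = 9.4 m (single drainage).
U ≤ 60%: T_v = (π/4)·U² = (π/4)×0.33² = 0.08553.
t = T_v·H_d²/c_v = 0.08553×9.4²/5.7 = 1.326 years.

t ≈ 1.33 years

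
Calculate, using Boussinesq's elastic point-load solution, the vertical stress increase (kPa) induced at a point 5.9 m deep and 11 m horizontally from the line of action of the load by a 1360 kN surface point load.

Boussinesq vertical stress below a point load on an elastic half-space:
Δσ_z = 3P/(2πz²) · [1 + (r/z)²]^(−5/2)
r/z = 11/5.9 = 1.8644; [1+(r/z)²]^(−5/2) = 0.023592.
Δσ_z = 3×1360/(2π×5.9²) × 0.023592 = 18.654 × 0.023592 = 0.4401 kPa

Δσ_z ≈ 0.44 kPa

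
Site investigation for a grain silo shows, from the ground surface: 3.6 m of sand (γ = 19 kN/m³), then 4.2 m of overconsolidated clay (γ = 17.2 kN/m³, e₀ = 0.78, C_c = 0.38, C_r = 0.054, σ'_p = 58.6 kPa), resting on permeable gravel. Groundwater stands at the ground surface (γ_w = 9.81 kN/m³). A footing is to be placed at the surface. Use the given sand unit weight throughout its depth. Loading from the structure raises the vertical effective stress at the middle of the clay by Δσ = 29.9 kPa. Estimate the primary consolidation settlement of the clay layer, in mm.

S_c ≈ 124 mm

Mid-depth of clay below the ground surface: z = 3.6 + 4.2/2 = 5.7 m.
Total vertical stress at mid-clay: σ_v = 19×3.6 + 17.2×2.1 = 104.52 kPa.
Pore pressure: u = 9.81×(5.7 − 0) = 55.917 kPa.
Initial effective stress: σ'_0 = σ_v − u = 104.52 − 55.917 = 48.603 kPa.
Final effective stress: σ'_f = 48.603 + 29.9 = 78.503 kPa.
σ'_f = 78.503 > σ'_p = 58.6 kPa, so the stress path crosses the preconsolidation pressure — recompression up to σ'_p, then virgin compression beyond:
S_c = H/(1+e₀)·[C_r·log₁₀(σ'_p/σ'_0) + C_c·log₁₀(σ'_f/σ'_p)]
    = 4.2/1.78 × [0.054×log₁₀(58.6/48.603) + 0.38×log₁₀(78.503/58.6)]
    = 2.3596 × [0.0043867 + 0.048256] = 0.1242 m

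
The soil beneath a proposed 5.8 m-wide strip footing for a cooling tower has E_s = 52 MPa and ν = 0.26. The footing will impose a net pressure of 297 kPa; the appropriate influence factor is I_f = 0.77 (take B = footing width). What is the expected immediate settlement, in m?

Immediate (elastic) settlement: S_e = q·B·(1−ν²)/E_s · I_f.
E_s = 52 MPa = 52000 kPa.
S_e = 297 × 5.8 × (1 − 0.26²) / 52000 × 0.77
    = 297 × 5.8 × 0.9324 / 52000 × 0.77
    = 0.02378 m

S_e ≈ 0.0238 m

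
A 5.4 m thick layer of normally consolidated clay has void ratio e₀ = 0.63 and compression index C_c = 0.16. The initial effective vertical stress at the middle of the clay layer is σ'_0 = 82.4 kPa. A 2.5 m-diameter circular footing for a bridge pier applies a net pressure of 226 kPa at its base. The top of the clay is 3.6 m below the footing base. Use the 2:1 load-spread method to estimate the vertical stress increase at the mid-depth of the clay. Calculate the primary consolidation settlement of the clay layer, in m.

S_c ≈ 0.046 m

Mid-depth of clay below the footing base: z = 3.6 + 5.4/2 = 6.3 m.
Stress increase at mid-clay by the 2:1 spreading method:
Δσ ≈ qD²/(D+z)² = 226×2.5²/(2.5+6.3)² = 18.24 kPa
Final effective stress: σ'_f = σ'_0 + Δσ = 82.4 + 18.24 = 100.64 kPa.
Normally consolidated clay, so the full stress increment lies on the virgin compression line:
S_c = C_c·H/(1+e₀)·log₁₀(σ'_f/σ'_0) = 0.16×5.4/(1+0.63)×log₁₀(100.64/82.4)
    = 0.53006 × 0.086843 = 0.04603 m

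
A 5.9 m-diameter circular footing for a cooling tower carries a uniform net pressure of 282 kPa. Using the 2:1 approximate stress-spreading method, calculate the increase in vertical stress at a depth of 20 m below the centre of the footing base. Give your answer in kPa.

By the 2:1 method the load spreads at 1 horizontal : 2 vertical, so at depth z the loaded area has grown by z in each plan dimension:
Δσ ≈ qD²/(D+z)² = 282×5.9²/(5.9+20)² = 14.634 kPa

Δσ_z ≈ 14.6 kPa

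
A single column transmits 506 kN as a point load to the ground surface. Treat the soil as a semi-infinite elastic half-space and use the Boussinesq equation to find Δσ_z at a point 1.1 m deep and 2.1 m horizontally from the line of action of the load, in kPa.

Δσ_z ≈ 4.29 kPa

Boussinesq vertical stress below a point load on an elastic half-space:
Δσ_z = 3P/(2πz²) · [1 + (r/z)²]^(−5/2)
r/z = 2.1/1.1 = 1.9091; [1+(r/z)²]^(−5/2) = 0.021509.
Δσ_z = 3×506/(2π×1.1²) × 0.021509 = 199.67 × 0.021509 = 4.295 kPa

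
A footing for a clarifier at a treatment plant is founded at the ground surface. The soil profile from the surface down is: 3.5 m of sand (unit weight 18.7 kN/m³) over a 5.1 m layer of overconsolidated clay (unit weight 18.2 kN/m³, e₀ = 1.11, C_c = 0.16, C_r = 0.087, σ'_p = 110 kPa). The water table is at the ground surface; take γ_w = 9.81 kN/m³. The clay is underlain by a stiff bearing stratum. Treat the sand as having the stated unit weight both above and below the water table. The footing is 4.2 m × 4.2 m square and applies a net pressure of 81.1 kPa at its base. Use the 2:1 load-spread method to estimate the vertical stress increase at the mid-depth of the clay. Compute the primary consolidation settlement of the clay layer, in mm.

S_c ≈ 21.1 mm

Mid-depth of clay below the ground surface: z = 3.5 + 5.1/2 = 6.05 m.
Total vertical stress at mid-clay: σ_v = 18.7×3.5 + 18.2×2.55 = 111.86 kPa.
Pore pressure: u = 9.81×(6.05 − 0) = 59.351 kPa.
Initial effective stress: σ'_0 = σ_v − u = 111.86 − 59.351 = 52.509 kPa.
Stress increase at mid-clay by the 2:1 spreading method:
Δσ = qBL/((B+z)(L+z)) = 81.1×4.2×4.2/((4.2+6.05)(4.2+6.05)) = 13.617 kPa
Final effective stress: σ'_f = 52.509 + 13.617 = 66.126 kPa.
σ'_f = 66.126 ≤ σ'_p = 110 kPa, so the clay remains overconsolidated and only the recompression index applies:
S_c = C_r·H/(1+e₀)·log₁₀(σ'_f/σ'_0) = 0.087×5.1/2.11×log₁₀(66.126/52.509)
    = 0.21029 × 0.10014 = 0.02106 m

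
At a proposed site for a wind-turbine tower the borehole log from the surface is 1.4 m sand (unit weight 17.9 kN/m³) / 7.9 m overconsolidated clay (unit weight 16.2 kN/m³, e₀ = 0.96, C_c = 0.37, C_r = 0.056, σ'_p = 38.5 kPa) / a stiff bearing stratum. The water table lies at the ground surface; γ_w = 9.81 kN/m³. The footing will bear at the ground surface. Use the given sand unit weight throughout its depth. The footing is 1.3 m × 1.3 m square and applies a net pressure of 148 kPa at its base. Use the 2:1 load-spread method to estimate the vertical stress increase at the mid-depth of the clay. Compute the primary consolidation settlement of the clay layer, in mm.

S_c ≈ 64.8 mm

Mid-depth of clay below the ground surface: z = 1.4 + 7.9/2 = 5.35 m.
Total vertical stress at mid-clay: σ_v = 17.9×1.4 + 16.2×3.95 = 89.05 kPa.
Pore pressure: u = 9.81×(5.35 − 0) = 52.483 kPa.
Initial effective stress: σ'_0 = σ_v − u = 89.05 − 52.483 = 36.567 kPa.
Stress increase at mid-clay by the 2:1 spreading method:
Δσ = qBL/((B+z)(L+z)) = 148×1.3×1.3/((1.3+5.35)(1.3+5.35)) = 5.6559 kPa
Final effective stress: σ'_f = 36.567 + 5.6559 = 42.223 kPa.
σ'_f = 42.223 > σ'_p = 38.5 kPa, so the stress path crosses the preconsolidation pressure — recompression up to σ'_p, then virgin compression beyond:
S_c = H/(1+e₀)·[C_r·log₁₀(σ'_p/σ'_0) + C_c·log₁₀(σ'_f/σ'_p)]
    = 7.9/1.96 × [0.056×log₁₀(38.5/36.567) + 0.37×log₁₀(42.223/38.5)]
    = 4.0306 × [0.0012528 + 0.014833] = 0.06484 m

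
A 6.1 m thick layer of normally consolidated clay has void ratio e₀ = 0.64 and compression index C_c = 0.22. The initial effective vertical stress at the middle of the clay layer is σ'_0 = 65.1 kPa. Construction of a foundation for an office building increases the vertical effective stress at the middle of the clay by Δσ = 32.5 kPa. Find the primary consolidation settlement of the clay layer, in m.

Final effective stress: σ'_f = σ'_0 + Δσ = 65.1 + 32.5 = 97.6 kPa.
Normally consolidated clay, so the full stress increment lies on the virgin compression line:
S_c = C_c·H/(1+e₀)·log₁₀(σ'_f/σ'_0) = 0.22×6.1/(1+0.64)×log₁₀(97.6/65.1)
    = 0.81829 × 0.17587 = 0.1439 m

S_c ≈ 0.144 m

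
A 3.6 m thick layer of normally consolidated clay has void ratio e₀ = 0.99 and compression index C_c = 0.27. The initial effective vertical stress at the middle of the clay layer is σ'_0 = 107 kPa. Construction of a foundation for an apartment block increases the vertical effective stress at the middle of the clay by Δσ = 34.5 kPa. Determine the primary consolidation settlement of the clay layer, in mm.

Final effective stress: σ'_f = σ'_0 + Δσ = 107 + 34.5 = 141.5 kPa.
Normally consolidated clay, so the full stress increment lies on the virgin compression line:
S_c = C_c·H/(1+e₀)·log₁₀(σ'_f/σ'_0) = 0.27×3.6/(1+0.99)×log₁₀(141.5/107)
    = 0.48844 × 0.12137 = 0.05928 m

S_c ≈ 59.3 mm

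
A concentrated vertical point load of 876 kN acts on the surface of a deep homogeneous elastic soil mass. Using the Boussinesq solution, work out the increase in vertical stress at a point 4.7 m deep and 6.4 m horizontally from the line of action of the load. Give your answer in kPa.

Δσ_z ≈ 1.38 kPa

Boussinesq vertical stress below a point load on an elastic half-space:
Δσ_z = 3P/(2πz²) · [1 + (r/z)²]^(−5/2)
r/z = 6.4/4.7 = 1.3617; [1+(r/z)²]^(−5/2) = 0.072657.
Δσ_z = 3×876/(2π×4.7²) × 0.072657 = 18.934 × 0.072657 = 1.376 kPa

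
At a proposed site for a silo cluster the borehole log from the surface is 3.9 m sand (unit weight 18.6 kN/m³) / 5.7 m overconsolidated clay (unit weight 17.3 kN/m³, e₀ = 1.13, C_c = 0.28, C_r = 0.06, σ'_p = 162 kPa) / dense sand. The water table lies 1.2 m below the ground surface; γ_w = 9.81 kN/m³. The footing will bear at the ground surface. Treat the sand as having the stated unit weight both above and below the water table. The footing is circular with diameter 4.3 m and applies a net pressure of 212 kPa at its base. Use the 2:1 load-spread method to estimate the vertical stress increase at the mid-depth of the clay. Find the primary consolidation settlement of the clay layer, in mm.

S_c ≈ 27.2 mm

Mid-depth of clay below the ground surface: z = 3.9 + 5.7/2 = 6.75 m.
Total vertical stress at mid-clay: σ_v = 18.6×3.9 + 17.3×2.85 = 121.85 kPa.
Pore pressure: u = 9.81×(6.75 − 1.2) = 54.446 kPa.
Initial effective stress: σ'_0 = σ_v − u = 121.85 − 54.446 = 67.404 kPa.
Stress increase at mid-clay by the 2:1 spreading method:
Δσ ≈ qD²/(D+z)² = 212×4.3²/(4.3+6.75)² = 32.103 kPa
Final effective stress: σ'_f = 67.404 + 32.103 = 99.507 kPa.
σ'_f = 99.507 ≤ σ'_p = 162 kPa, so the clay remains overconsolidated and only the recompression index applies:
S_c = C_r·H/(1+e₀)·log₁₀(σ'_f/σ'_0) = 0.06×5.7/2.13×log₁₀(99.507/67.404)
    = 0.16057 × 0.16917 = 0.02716 m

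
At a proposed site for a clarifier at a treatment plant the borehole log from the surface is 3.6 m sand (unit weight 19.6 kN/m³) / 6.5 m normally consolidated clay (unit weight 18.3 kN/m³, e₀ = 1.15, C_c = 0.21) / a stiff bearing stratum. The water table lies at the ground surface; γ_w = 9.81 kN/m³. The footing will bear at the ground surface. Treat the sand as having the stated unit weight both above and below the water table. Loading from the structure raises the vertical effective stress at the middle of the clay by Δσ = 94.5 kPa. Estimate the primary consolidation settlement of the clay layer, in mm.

S_c ≈ 253 mm

Mid-depth of clay below the ground surface: z = 3.6 + 6.5/2 = 6.85 m.
Total vertical stress at mid-clay: σ_v = 19.6×3.6 + 18.3×3.25 = 130.03 kPa.
Pore pressure: u = 9.81×(6.85 − 0) = 67.198 kPa.
Initial effective stress: σ'_0 = σ_v − u = 130.03 − 67.198 = 62.832 kPa.
Final effective stress: σ'_f = σ'_0 + Δσ = 62.832 + 94.5 = 157.33 kPa.
Normally consolidated clay, so the full stress increment lies on the virgin compression line:
S_c = C_c·H/(1+e₀)·log₁₀(σ'_f/σ'_0) = 0.21×6.5/(1+1.15)×log₁₀(157.33/62.832)
    = 0.63488 × 0.39863 = 0.2531 m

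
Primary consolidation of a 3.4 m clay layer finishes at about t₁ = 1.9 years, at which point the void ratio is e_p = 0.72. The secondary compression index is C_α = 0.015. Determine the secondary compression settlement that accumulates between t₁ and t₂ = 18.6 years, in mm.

S_s ≈ 29.4 mm

Secondary compression: S_s = C_α·H/(1+e_p)·log₁₀(t₂/t₁)
S_s = 0.015×3.4/(1+0.72)×log₁₀(18.6/1.9)
    = 0.02965 × 0.9908 = 0.02938 m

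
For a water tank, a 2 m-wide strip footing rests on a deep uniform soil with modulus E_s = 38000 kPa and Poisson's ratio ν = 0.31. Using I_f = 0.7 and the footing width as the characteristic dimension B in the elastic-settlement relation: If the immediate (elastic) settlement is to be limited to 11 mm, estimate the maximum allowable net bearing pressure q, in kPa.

S_e = q·B·(1−ν²)/E_s · I_f  ⇒  q = S_e·E_s / (B·(1−ν²)·I_f).
q = 0.011 × 38000 / (2 × 0.9039 × 0.7) = 330.3 kPa

q ≈ 330 kPa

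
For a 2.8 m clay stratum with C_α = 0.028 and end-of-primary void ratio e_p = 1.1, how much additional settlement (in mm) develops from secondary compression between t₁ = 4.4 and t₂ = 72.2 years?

S_s ≈ 45.4 mm

Secondary compression: S_s = C_α·H/(1+e_p)·log₁₀(t₂/t₁)
S_s = 0.028×2.8/(1+1.1)×log₁₀(72.2/4.4)
    = 0.03733 × 1.215 = 0.04536 m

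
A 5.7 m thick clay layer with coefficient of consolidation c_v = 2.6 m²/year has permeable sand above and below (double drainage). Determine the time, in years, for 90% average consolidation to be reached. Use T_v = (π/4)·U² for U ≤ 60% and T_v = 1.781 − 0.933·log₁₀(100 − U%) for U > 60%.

t ≈ 2.65 years

Drainage path length: H_d = H/2 = 2.85 m (double drainage).
U > 60%: T_v = 1.781 − 0.933·log₁₀(100 − 90) = 0.848.
t = T_v·H_d²/c_v = 0.848×2.85²/2.6 = 2.649 years.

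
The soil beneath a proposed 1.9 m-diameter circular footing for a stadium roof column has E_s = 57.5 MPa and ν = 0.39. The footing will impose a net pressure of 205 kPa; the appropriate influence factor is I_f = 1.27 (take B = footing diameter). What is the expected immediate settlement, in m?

Immediate (elastic) settlement: S_e = q·B·(1−ν²)/E_s · I_f.
E_s = 57.5 MPa = 57500 kPa.
S_e = 205 × 1.9 × (1 − 0.39²) / 57500 × 1.27
    = 205 × 1.9 × 0.8479 / 57500 × 1.27
    = 0.007294 m

S_e ≈ 0.00729 m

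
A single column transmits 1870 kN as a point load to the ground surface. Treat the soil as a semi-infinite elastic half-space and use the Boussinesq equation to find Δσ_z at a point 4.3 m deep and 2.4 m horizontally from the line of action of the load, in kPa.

Δσ_z ≈ 24.5 kPa

Boussinesq vertical stress below a point load on an elastic half-space:
Δσ_z = 3P/(2πz²) · [1 + (r/z)²]^(−5/2)
r/z = 2.4/4.3 = 0.55814; [1+(r/z)²]^(−5/2) = 0.50765.
Δσ_z = 3×1870/(2π×4.3²) × 0.50765 = 48.289 × 0.50765 = 24.51 kPa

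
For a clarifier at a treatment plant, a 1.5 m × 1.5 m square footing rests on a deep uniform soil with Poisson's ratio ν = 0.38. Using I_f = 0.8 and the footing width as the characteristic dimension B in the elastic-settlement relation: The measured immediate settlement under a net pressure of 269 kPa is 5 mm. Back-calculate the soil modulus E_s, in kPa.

S_e = q·B·(1−ν²)/E_s · I_f  ⇒  E_s = q·B·(1−ν²)·I_f / S_e.
E_s = 269 × 1.5 × 0.8556 × 0.8 / 0.005 = 55240 kPa

E_s ≈ 55200 kPa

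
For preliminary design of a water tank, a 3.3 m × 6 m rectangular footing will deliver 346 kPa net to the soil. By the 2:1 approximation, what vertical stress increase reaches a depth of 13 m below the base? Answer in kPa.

By the 2:1 method the load spreads at 1 horizontal : 2 vertical, so at depth z the loaded area has grown by z in each plan dimension:
Δσ = qBL/((B+z)(L+z)) = 346×3.3×6/((3.3+13)(6+13)) = 22.121 kPa

Δσ_z ≈ 22.1 kPa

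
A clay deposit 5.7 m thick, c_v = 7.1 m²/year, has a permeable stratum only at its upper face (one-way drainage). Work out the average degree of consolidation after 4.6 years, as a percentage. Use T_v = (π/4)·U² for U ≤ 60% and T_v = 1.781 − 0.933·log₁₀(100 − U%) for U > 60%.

U ≈ 93.2 %

Drainage path length: H_d = H = 5.7 m (single drainage).
T_v = c_v·t/H_d² = 7.1×4.6/5.7² = 1.0052.
T_v = 1.0052 corresponds to the U > 60% branch:
U = 1 − 10^((1.781 − T_v)/0.933)/100 = 0.9322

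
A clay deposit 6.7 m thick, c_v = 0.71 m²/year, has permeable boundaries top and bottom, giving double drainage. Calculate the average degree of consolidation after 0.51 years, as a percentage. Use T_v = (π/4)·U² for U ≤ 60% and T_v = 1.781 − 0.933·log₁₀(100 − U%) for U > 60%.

U ≈ 20.3 %

Drainage path length: H_d = H/2 = 3.35 m (double drainage).
T_v = c_v·t/H_d² = 0.71×0.51/3.35² = 0.032266.
T_v = 0.032266 corresponds to the U ≤ 60% branch:
U = √(4T_v/π) = 0.2027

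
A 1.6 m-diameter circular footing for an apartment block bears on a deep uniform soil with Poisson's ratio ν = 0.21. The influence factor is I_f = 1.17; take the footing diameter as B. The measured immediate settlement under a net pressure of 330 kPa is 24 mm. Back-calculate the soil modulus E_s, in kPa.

S_e = q·B·(1−ν²)/E_s · I_f  ⇒  E_s = q·B·(1−ν²)·I_f / S_e.
E_s = 330 × 1.6 × 0.9559 × 1.17 / 0.024 = 24600 kPa

E_s ≈ 24600 kPa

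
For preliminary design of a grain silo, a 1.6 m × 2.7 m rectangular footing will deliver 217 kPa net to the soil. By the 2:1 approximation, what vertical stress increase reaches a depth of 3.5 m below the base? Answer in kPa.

By the 2:1 method the load spreads at 1 horizontal : 2 vertical, so at depth z the loaded area has grown by z in each plan dimension:
Δσ = qBL/((B+z)(L+z)) = 217×1.6×2.7/((1.6+3.5)(2.7+3.5)) = 29.647 kPa

Δσ_z ≈ 29.6 kPa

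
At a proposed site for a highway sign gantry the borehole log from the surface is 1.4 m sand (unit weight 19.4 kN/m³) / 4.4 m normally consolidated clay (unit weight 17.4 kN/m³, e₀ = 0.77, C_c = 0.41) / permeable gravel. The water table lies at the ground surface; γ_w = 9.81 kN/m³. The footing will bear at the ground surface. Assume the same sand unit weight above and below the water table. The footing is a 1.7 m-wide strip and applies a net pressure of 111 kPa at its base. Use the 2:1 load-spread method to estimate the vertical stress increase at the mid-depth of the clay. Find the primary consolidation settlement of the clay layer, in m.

Mid-depth of clay below the ground surface: z = 1.4 + 4.4/2 = 3.6 m.
Total vertical stress at mid-clay: σ_v = 19.4×1.4 + 17.4×2.2 = 65.44 kPa.
Pore pressure: u = 9.81×(3.6 − 0) = 35.316 kPa.
Initial effective stress: σ'_0 = σ_v − u = 65.44 − 35.316 = 30.124 kPa.
Stress increase at mid-clay by the 2:1 spreading method:
Δσ = qB/(B+z) = 111×1.7/(1.7+3.6) = 35.604 kPa
Final effective stress: σ'_f = σ'_0 + Δσ = 30.124 + 35.604 = 65.728 kPa.
Normally consolidated clay, so the full stress increment lies on the virgin compression line:
S_c = C_c·H/(1+e₀)·log₁₀(σ'_f/σ'_0) = 0.41×4.4/(1+0.77)×log₁₀(65.728/30.124)
    = 1.0192 × 0.33884 = 0.3453 m

S_c ≈ 0.345 m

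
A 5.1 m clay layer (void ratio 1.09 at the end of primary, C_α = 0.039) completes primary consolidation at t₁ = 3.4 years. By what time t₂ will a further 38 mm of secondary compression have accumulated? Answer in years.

t₂ ≈ 8.53 years

S_s = C_α·H/(1+e_p)·log₁₀(t₂/t₁) ⇒ log₁₀(t₂/t₁) = S_s·(1+e_p)/(C_α·H).
log₁₀(t₂/t₁) = 0.038 × (1+1.09) / (0.039×5.1) = 0.3993
t₂ = t₁ × 10^0.3993 = 3.4 × 2.508 = 8.527 years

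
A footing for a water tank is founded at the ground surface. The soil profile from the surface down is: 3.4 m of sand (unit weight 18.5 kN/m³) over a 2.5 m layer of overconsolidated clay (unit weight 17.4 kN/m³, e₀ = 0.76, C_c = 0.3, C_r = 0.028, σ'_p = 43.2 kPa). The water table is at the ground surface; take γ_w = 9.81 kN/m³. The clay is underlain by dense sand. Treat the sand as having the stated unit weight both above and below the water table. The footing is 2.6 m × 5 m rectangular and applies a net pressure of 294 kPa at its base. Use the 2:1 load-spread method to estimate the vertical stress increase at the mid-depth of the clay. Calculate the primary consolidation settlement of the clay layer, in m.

S_c ≈ 0.145 m

Mid-depth of clay below the ground surface: z = 3.4 + 2.5/2 = 4.65 m.
Total vertical stress at mid-clay: σ_v = 18.5×3.4 + 17.4×1.25 = 84.65 kPa.
Pore pressure: u = 9.81×(4.65 − 0) = 45.617 kPa.
Initial effective stress: σ'_0 = σ_v − u = 84.65 − 45.617 = 39.033 kPa.
Stress increase at mid-clay by the 2:1 spreading method:
Δσ = qBL/((B+z)(L+z)) = 294×2.6×5/((2.6+4.65)(5+4.65)) = 54.629 kPa
Final effective stress: σ'_f = 39.033 + 54.629 = 93.662 kPa.
σ'_f = 93.662 > σ'_p = 43.2 kPa, so the stress path crosses the preconsolidation pressure — recompression up to σ'_p, then virgin compression beyond:
S_c = H/(1+e₀)·[C_r·log₁₀(σ'_p/σ'_0) + C_c·log₁₀(σ'_f/σ'_p)]
    = 2.5/1.76 × [0.028×log₁₀(43.2/39.033) + 0.3×log₁₀(93.662/43.2)]
    = 1.4205 × [0.0012335 + 0.10082] = 0.145 m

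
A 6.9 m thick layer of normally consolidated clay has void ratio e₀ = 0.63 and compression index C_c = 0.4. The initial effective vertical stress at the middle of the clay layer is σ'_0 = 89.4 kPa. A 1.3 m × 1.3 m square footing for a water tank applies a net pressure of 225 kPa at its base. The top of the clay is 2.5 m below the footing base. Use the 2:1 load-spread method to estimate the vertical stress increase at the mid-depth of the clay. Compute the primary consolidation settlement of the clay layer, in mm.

S_c ≈ 57.2 mm

Mid-depth of clay below the footing base: z = 2.5 + 6.9/2 = 5.95 m.
Stress increase at mid-clay by the 2:1 spreading method:
Δσ = qBL/((B+z)(L+z)) = 225×1.3×1.3/((1.3+5.95)(1.3+5.95)) = 7.2342 kPa
Final effective stress: σ'_f = σ'_0 + Δσ = 89.4 + 7.2342 = 96.634 kPa.
Normally consolidated clay, so the full stress increment lies on the virgin compression line:
S_c = C_c·H/(1+e₀)·log₁₀(σ'_f/σ'_0) = 0.4×6.9/(1+0.63)×log₁₀(96.634/89.4)
    = 1.6933 × 0.033792 = 0.05722 m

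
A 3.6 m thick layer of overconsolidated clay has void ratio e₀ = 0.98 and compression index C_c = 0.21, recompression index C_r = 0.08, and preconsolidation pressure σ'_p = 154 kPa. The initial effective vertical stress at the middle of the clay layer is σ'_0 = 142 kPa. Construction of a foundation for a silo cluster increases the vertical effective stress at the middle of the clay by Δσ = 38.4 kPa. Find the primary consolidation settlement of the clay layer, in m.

Final effective stress: σ'_f = 142 + 38.4 = 180.4 kPa.
σ'_f = 180.4 > σ'_p = 154 kPa, so the stress path crosses the preconsolidation pressure — recompression up to σ'_p, then virgin compression beyond:
S_c = H/(1+e₀)·[C_r·log₁₀(σ'_p/σ'_0) + C_c·log₁₀(σ'_f/σ'_p)]
    = 3.6/1.98 × [0.08×log₁₀(154/142) + 0.21×log₁₀(180.4/154)]
    = 1.8182 × [0.0028186 + 0.01443] = 0.03136 m

S_c ≈ 0.0314 m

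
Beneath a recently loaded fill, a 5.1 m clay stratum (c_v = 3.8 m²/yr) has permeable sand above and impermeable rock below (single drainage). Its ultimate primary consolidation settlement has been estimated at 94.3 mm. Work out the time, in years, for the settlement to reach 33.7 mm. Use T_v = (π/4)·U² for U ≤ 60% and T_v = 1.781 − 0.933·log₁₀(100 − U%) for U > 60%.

Drainage path length: H_d = H = 5.1 m (single drainage).
U = S(t)/S_ult = 33.7/94.3 = 0.3574.
U ≤ 60%: T_v = (π/4)·U² = (π/4)×0.35737² = 0.10031.
t = T_v·H_d²/c_v = 0.10031×5.1²/3.8 = 0.6866 years.

t ≈ 0.687 years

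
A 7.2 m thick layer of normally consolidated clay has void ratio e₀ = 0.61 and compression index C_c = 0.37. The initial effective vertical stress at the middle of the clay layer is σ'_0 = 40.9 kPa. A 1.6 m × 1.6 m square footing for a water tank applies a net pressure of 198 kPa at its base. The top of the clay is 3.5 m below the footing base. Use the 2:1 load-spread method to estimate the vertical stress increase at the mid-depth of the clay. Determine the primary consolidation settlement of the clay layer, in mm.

S_c ≈ 109 mm

Mid-depth of clay below the footing base: z = 3.5 + 7.2/2 = 7.1 m.
Stress increase at mid-clay by the 2:1 spreading method:
Δσ = qBL/((B+z)(L+z)) = 198×1.6×1.6/((1.6+7.1)(1.6+7.1)) = 6.6968 kPa
Final effective stress: σ'_f = σ'_0 + Δσ = 40.9 + 6.6968 = 47.597 kPa.
Normally consolidated clay, so the full stress increment lies on the virgin compression line:
S_c = C_c·H/(1+e₀)·log₁₀(σ'_f/σ'_0) = 0.37×7.2/(1+0.61)×log₁₀(47.597/40.9)
    = 1.6547 × 0.065856 = 0.109 m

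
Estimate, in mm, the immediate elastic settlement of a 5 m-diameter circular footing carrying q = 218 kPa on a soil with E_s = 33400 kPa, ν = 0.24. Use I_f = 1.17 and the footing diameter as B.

Immediate (elastic) settlement: S_e = q·B·(1−ν²)/E_s · I_f.
S_e = 218 × 5 × (1 − 0.24²) / 33400 × 1.17
    = 218 × 5 × 0.9424 / 33400 × 1.17
    = 0.03598 m = 35.98 mm

S_e ≈ 36 mm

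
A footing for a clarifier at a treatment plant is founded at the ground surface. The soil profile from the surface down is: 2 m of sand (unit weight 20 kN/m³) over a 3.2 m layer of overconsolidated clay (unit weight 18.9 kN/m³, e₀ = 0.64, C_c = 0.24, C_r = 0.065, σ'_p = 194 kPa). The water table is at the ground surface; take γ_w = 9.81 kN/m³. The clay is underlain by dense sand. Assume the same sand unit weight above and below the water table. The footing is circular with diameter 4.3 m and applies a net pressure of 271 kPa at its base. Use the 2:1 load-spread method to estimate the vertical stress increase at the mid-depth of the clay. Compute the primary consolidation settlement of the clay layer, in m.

Mid-depth of clay below the ground surface: z = 2 + 3.2/2 = 3.6 m.
Total vertical stress at mid-clay: σ_v = 20×2 + 18.9×1.6 = 70.24 kPa.
Pore pressure: u = 9.81×(3.6 − 0) = 35.316 kPa.
Initial effective stress: σ'_0 = σ_v − u = 70.24 − 35.316 = 34.924 kPa.
Stress increase at mid-clay by the 2:1 spreading method:
Δσ ≈ qD²/(D+z)² = 271×4.3²/(4.3+3.6)² = 80.288 kPa
Final effective stress: σ'_f = 34.924 + 80.288 = 115.21 kPa.
σ'_f = 115.21 ≤ σ'_p = 194 kPa, so the clay remains overconsolidated and only the recompression index applies:
S_c = C_r·H/(1+e₀)·log₁₀(σ'_f/σ'_0) = 0.065×3.2/1.64×log₁₀(115.21/34.924)
    = 0.12683 × 0.51837 = 0.06574 m

S_c ≈ 0.0657 m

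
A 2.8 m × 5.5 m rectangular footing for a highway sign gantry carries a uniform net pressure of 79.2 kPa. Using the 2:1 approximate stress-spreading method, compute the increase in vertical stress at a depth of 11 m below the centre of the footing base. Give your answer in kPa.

Δσ_z ≈ 5.36 kPa

By the 2:1 method the load spreads at 1 horizontal : 2 vertical, so at depth z the loaded area has grown by z in each plan dimension:
Δσ = qBL/((B+z)(L+z)) = 79.2×2.8×5.5/((2.8+11)(5.5+11)) = 5.3565 kPa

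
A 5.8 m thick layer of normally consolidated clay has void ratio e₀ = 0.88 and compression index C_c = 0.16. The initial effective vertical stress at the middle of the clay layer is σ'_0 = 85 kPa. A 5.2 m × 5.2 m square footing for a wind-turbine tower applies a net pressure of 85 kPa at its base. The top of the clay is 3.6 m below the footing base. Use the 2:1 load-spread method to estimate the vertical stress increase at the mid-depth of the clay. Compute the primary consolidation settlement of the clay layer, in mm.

Mid-depth of clay below the footing base: z = 3.6 + 5.8/2 = 6.5 m.
Stress increase at mid-clay by the 2:1 spreading method:
Δσ = qBL/((B+z)(L+z)) = 85×5.2×5.2/((5.2+6.5)(5.2+6.5)) = 16.79 kPa
Final effective stress: σ'_f = σ'_0 + Δσ = 85 + 16.79 = 101.79 kPa.
Normally consolidated clay, so the full stress increment lies on the virgin compression line:
S_c = C_c·H/(1+e₀)·log₁₀(σ'_f/σ'_0) = 0.16×5.8/(1+0.88)×log₁₀(101.79/85)
    = 0.49362 × 0.078286 = 0.03864 m

S_c ≈ 38.6 mm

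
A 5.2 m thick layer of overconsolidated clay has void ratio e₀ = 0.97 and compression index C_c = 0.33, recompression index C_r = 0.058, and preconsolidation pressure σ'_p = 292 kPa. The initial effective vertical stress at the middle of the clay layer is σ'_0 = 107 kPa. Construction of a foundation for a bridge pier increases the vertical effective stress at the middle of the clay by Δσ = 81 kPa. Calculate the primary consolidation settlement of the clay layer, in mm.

S_c ≈ 37.5 mm

Final effective stress: σ'_f = 107 + 81 = 188 kPa.
σ'_f = 188 ≤ σ'_p = 292 kPa, so the clay remains overconsolidated and only the recompression index applies:
S_c = C_r·H/(1+e₀)·log₁₀(σ'_f/σ'_0) = 0.058×5.2/1.97×log₁₀(188/107)
    = 0.1531 × 0.24477 = 0.03747 m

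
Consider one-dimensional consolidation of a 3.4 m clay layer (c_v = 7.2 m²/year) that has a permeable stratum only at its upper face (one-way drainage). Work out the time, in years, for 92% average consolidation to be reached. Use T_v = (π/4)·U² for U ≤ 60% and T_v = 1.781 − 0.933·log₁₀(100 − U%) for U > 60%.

Drainage path length: H_d = H = 3.4 m (single drainage).
U > 60%: T_v = 1.781 − 0.933·log₁₀(100 − 92) = 0.93842.
t = T_v·H_d²/c_v = 0.93842×3.4²/7.2 = 1.507 years.

t ≈ 1.51 years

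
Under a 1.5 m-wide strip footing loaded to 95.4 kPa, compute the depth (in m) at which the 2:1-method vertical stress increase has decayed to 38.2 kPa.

2:1 spreading — at depth z the loaded area has grown by z in each plan dimension:
qB/(B+z) = Δσ_z ⇒ z = qB/Δσ_z − B = 95.4×1.5/38.2 − 1.5 = 2.246 m

z ≈ 2.25 m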